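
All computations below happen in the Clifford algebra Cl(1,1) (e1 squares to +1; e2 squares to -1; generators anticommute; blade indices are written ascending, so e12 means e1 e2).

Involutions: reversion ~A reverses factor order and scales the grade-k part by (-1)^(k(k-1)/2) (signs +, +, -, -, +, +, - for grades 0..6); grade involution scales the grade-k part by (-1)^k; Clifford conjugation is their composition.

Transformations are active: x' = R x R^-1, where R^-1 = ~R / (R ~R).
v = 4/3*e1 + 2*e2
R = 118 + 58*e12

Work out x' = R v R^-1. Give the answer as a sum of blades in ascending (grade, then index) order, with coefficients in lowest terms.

~R = 118 - 58*e12, and R ~R = 10560, so R^-1 = ~R / (10560).
R v = 124/3*e1 + 476/3*e2
Answer: -811/1980*e1 + 3061/1980*e2


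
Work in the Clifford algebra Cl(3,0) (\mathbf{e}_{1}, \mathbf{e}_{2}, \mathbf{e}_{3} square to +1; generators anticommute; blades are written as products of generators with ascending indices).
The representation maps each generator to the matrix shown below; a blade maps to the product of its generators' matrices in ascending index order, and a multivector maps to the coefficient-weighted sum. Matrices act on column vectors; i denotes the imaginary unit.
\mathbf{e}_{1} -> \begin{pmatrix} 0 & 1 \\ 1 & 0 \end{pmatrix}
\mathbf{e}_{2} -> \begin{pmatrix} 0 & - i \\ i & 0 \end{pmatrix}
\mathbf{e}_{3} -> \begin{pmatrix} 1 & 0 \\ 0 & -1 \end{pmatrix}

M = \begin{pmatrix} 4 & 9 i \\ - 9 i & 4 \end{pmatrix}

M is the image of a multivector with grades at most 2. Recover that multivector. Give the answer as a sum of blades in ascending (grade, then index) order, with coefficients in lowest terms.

Method: 1, rho(e_{1}), rho(e_{2}), rho(e_{3}) form a trace-orthogonal basis of the 2x2 complex matrices (tr(X Y) = 2 if X = Y, else 0), so M = m0*1 + m1*rho(e_{1}) + m2*rho(e_{2}) + m3*rho(e_{3}) with m0 = tr(M)/2 = 4, m1 = tr(M rho(e_{1}))/2 = 0, m2 = tr(M rho(e_{2}))/2 = -9, m3 = tr(M rho(e_{3}))/2 = 0.
Multiplying table entries, the bivector images are rho(e_{1} e_{2}) = i*rho(e_{3}), rho(e_{1} e_{3}) = -i*rho(e_{2}), rho(e_{2} e_{3}) = i*rho(e_{1}); with real blade coefficients the real parts of m0..m3 are the coefficients of 1, e_{1}, e_{2}, e_{3} and the imaginary parts give the bivectors (e_{2} e_{3}: Im m1, e_{1} e_{3}: -Im m2, e_{1} e_{2}: Im m3).
Answer: 4 - 9 e_{2}


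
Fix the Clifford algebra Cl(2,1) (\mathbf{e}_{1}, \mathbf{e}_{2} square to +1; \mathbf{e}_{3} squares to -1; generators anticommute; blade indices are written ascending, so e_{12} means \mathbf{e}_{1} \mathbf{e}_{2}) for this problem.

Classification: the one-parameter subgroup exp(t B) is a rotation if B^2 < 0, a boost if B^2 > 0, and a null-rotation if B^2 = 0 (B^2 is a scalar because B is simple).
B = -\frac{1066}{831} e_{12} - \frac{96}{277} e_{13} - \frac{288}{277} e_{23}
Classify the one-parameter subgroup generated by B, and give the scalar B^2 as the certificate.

B^2 term by term: the squares give (-\frac{1066}{831})^2*(e_{12})^2 + (-\frac{96}{277})^2*(e_{13})^2 + (-\frac{288}{277})^2*(e_{23})^2 = \frac{1136356}{690561}*(-1) + \frac{9216}{76729}*(+1) + \frac{82944}{76729}*(+1) = -\frac{4}{9} (each basis 2-blade squares to minus the product of its generators' squares); cross terms between blades sharing an index anticommute and cancel. So B^2 = -\frac{4}{9}.
Answer: rotation, certificate B^2 = -\frac{4}{9}. No conjugation can change B^2 = -\frac{4}{9}; the sign gives the class.


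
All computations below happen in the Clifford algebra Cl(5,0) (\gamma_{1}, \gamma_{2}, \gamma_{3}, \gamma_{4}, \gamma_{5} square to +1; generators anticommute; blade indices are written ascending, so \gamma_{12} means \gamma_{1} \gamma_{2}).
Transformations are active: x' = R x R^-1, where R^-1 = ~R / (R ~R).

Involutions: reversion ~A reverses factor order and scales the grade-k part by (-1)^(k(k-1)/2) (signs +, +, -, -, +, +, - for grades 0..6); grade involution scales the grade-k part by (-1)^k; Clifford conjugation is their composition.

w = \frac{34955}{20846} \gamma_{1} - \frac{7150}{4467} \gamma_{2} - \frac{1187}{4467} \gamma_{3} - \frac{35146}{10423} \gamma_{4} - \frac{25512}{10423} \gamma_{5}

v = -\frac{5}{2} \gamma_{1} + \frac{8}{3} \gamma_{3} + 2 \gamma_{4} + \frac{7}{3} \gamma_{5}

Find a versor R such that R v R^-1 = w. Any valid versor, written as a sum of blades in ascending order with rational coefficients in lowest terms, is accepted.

Key observation: q(v) = q(w) = \frac{821}{36} (sandwiches preserve the norm), so R = v + w = -\frac{8580}{10423} \gamma_{1} - \frac{7150}{4467} \gamma_{2} + \frac{3575}{1489} \gamma_{3} - \frac{14300}{10423} \gamma_{4} - \frac{3575}{31269} \gamma_{5} works whenever it is invertible — the component of v along it is kept and (v - w)/2 reverses, sending v to w.
Answer: -\frac{8580}{10423} \gamma_{1} - \frac{7150}{4467} \gamma_{2} + \frac{3575}{1489} \gamma_{3} - \frac{14300}{10423} \gamma_{4} - \frac{3575}{31269} \gamma_{5}


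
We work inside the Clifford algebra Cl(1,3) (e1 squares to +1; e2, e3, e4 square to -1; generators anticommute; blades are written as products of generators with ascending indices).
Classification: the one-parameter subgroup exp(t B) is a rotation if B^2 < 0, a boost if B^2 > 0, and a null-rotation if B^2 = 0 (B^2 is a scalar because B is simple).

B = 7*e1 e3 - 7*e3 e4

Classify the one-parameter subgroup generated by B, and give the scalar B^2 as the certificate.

B^2 term by term: the squares give (7)^2*(e1 e3)^2 + (-7)^2*(e3 e4)^2 = 49*(+1) + 49*(-1) = 0 (each basis 2-blade squares to minus the product of its generators' squares); cross terms between blades sharing an index anticommute and cancel. So B^2 = 0.
Answer: null-rotation, certificate B^2 = 0. Why this suffices: the scalar 0 survives any versor conjugation, so its sign alone determines the class however B is presented.


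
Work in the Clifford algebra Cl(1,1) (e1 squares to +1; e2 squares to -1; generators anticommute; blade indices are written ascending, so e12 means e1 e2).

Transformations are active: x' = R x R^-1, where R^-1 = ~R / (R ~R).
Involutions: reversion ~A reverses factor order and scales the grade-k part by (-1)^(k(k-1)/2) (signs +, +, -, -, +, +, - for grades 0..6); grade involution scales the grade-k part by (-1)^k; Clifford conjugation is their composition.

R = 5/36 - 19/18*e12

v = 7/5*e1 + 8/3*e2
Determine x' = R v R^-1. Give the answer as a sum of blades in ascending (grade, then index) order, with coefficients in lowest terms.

~R = 5/36 + 19/18*e12, and R ~R = -473/432, so R^-1 = ~R / (-473/432).
R v = 325/108*e1 + 499/270*e2
Answer: -46049/21285*e1 - 13348/4257*e2


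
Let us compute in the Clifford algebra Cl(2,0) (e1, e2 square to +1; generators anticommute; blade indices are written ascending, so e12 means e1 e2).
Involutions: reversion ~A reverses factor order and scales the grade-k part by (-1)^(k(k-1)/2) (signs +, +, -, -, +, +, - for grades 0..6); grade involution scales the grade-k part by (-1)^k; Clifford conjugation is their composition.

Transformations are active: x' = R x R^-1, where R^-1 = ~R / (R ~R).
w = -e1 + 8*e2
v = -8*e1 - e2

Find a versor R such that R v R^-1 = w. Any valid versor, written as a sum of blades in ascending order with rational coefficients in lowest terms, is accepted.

Why this works: both vectors square to 65, so q(v) = q(w) and R = v + w = -9*e1 + 7*e2 carries v to w — its own direction survives, the complement (v - w)/2 flips.
Answer: -9*e1 + 7*e2


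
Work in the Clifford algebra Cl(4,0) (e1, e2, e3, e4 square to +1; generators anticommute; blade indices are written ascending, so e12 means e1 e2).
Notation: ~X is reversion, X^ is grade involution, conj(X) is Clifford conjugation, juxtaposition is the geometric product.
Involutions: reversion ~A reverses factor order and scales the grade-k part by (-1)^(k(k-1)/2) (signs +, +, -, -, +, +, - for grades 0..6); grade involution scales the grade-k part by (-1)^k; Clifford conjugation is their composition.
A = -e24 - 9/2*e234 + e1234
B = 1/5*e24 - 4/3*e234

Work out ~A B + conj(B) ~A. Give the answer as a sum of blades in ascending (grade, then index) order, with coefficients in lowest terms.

first term: 29/5 + 4/3*e1 - 13/30*e3 + 1/5*e13
second term: 31/5 - 4/3*e1 - 67/30*e3 - 1/5*e13
Answer: 12 - 8/3*e3


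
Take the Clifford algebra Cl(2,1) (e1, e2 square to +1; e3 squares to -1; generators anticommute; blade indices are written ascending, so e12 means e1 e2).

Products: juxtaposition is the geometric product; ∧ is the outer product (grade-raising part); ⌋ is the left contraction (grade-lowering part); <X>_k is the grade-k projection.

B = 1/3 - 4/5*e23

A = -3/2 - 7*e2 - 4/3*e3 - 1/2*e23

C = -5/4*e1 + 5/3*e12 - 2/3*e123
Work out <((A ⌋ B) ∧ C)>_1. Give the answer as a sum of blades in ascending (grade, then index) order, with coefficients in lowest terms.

step 1: -1/10 + 16/15*e2 + 28/5*e3 + 6/5*e23
step 2: 1/8*e1 + 7/6*e12 + 7*e13 + 79/10*e123
step 3: 1/8*e1
Answer: 1/8*e1


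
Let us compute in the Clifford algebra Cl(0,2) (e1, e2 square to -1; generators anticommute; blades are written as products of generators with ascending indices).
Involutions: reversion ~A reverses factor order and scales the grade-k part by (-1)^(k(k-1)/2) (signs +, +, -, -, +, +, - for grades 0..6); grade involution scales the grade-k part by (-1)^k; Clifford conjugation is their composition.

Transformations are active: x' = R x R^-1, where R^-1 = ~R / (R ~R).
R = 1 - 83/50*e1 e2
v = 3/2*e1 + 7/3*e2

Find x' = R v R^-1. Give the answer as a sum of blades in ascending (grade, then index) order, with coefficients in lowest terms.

~R = 1 + 83/50*e1 e2, and R ~R = 9389/2500, so R^-1 = ~R / (9389/2500).
R v = 403/75*e1 - 47/300*e2
Answer: 76699/56334*e1 - 22691/9389*e2


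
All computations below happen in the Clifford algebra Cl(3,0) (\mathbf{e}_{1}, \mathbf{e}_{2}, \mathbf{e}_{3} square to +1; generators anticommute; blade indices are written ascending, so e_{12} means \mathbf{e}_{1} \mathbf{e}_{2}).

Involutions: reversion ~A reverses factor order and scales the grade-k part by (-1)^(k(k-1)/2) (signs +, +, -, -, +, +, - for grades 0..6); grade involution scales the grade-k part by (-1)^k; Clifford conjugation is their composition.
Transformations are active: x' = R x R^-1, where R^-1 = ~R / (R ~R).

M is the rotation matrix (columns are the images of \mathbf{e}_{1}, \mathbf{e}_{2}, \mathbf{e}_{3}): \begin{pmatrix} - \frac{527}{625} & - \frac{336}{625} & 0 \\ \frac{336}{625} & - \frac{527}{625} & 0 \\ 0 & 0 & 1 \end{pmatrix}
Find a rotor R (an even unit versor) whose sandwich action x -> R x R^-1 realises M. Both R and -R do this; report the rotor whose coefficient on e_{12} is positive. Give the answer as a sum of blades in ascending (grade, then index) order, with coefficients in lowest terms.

Method: write R = a + b12*e_{12} + b13*e_{13} + b23*e_{23} with a^2 + b12^2 + b13^2 + b23^2 = 1 (so R^-1 = ~R). Expanding the columns R e_j ~R gives tr M = 4a^2 - 1 and, from the antisymmetric part, M21 - M12 = -4a*b12, M13 - M31 = 4a*b13, M32 - M23 = -4a*b23.
Here tr M = -\frac{429}{625}, so a^2 = (1 + tr M)/4 = \frac{49}{625} and a = ±\frac{7}{25}. Taking a = \frac{7}{25}: M21 - M12 = \frac{672}{625}, M13 - M31 = 0, M32 - M23 = 0, giving b12 = -\frac{24}{25}, b13 = 0, b23 = 0, i.e. R = \frac{7}{25} - \frac{24}{25} e_{12}.
Its e_{12} coefficient is negative, so report the other preimage -R.
Answer: -\frac{7}{25} + \frac{24}{25} e_{12}. Sheet selection: the two-to-one cover makes ±R indistinguishable at the matrix level (trace -\frac{429}{625}), so uniqueness comes from the required sign on e_{12}.


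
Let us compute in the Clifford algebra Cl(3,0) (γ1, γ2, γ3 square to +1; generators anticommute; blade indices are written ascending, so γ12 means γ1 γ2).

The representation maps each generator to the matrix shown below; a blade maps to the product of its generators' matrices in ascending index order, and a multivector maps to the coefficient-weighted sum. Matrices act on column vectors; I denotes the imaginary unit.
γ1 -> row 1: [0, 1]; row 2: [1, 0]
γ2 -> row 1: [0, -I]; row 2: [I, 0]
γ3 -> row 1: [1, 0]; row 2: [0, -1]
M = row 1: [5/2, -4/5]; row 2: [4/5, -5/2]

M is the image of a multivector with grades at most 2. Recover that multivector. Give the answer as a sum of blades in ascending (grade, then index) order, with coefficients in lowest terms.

Method: 1, rho(γ1), rho(γ2), rho(γ3) form a trace-orthogonal basis of the 2x2 complex matrices (tr(X Y) = 2 if X = Y, else 0), so M = m0*1 + m1*rho(γ1) + m2*rho(γ2) + m3*rho(γ3) with m0 = tr(M)/2 = 0, m1 = tr(M rho(γ1))/2 = 0, m2 = tr(M rho(γ2))/2 = -4*I/5, m3 = tr(M rho(γ3))/2 = 5/2.
Multiplying table entries, the bivector images are rho(γ12) = I*rho(γ3), rho(γ13) = -I*rho(γ2), rho(γ23) = I*rho(γ1); with real blade coefficients the real parts of m0..m3 are the coefficients of 1, γ1, γ2, γ3 and the imaginary parts give the bivectors (γ23: Im m1, γ13: -Im m2, γ12: Im m3).
Answer: 5/2*γ3 + 4/5*γ13


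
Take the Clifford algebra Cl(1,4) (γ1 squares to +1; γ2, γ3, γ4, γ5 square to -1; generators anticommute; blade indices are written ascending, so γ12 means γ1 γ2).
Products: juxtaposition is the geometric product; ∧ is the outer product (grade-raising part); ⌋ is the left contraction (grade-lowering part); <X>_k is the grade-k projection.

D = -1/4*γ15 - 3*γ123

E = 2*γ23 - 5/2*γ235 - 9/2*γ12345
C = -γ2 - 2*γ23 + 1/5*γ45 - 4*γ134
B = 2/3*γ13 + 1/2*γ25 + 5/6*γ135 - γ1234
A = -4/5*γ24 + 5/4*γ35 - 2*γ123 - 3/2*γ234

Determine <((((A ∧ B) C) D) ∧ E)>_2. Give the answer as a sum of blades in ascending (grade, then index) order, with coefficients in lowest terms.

step 1: 8/15*γ1234 + 2/3*γ12345
step 2: -32/15*γ2 + 16/15*γ14 + 8/3*γ25 - 2/15*γ123 + 8/15*γ134 + 4/3*γ145 - 8/75*γ1235 - 2/3*γ1345
step 3: -2/5 + 1/3*γ4 + 8/25*γ5 + 2/3*γ12 + 32/5*γ13 + 2/75*γ23 - 8/5*γ24 + 1/6*γ34 + 4/15*γ45 - 8/15*γ125 + 8*γ135 + 16/5*γ234 + 1/30*γ235 - 2*γ245 - 2/15*γ345 - 4*γ2345
step 4: -4/5*γ23 + 2/3*γ234 + 41/25*γ235 - 3/10*γ2345 + 9/5*γ12345
step 5: -4/5*γ23
Answer: -4/5*γ23


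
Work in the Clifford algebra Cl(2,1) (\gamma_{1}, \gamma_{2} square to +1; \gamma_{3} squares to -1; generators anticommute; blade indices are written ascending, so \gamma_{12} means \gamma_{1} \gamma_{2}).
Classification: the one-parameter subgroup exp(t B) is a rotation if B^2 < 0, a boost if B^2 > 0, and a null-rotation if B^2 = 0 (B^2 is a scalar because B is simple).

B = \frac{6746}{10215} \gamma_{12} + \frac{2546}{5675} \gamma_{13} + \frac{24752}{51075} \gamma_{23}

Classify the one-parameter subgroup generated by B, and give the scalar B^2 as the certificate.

B^2 term by term: the squares give (\frac{6746}{10215})^2*(\gamma_{12})^2 + (\frac{2546}{5675})^2*(\gamma_{13})^2 + (\frac{24752}{51075})^2*(\gamma_{23})^2 = \frac{45508516}{104346225}*(-1) + \frac{6482116}{32205625}*(+1) + \frac{612661504}{2608655625}*(+1) = 0 (each basis 2-blade squares to minus the product of its generators' squares); cross terms between blades sharing an index anticommute and cancel. So B^2 = 0.
Answer: null-rotation, certificate B^2 = 0. The invariant at work: B^2 = 0 is unchanged by conjugation, hence its sign classifies the subgroup whatever basis B is written in.


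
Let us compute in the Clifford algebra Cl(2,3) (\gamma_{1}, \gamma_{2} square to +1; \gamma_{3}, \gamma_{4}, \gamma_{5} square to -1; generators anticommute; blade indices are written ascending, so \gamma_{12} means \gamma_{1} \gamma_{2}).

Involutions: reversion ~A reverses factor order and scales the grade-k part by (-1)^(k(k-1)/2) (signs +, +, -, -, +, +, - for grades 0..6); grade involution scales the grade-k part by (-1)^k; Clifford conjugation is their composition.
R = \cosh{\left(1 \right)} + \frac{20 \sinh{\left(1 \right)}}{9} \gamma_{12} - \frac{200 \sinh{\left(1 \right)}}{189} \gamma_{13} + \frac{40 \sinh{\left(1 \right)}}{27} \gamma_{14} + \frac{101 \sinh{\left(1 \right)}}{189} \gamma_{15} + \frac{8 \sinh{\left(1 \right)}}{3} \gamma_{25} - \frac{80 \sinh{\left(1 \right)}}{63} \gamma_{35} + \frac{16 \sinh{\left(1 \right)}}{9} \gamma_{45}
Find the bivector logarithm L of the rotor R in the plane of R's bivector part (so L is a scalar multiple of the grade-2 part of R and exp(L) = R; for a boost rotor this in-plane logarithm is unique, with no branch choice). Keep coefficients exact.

The scalar part of R is \cosh{\left(1 \right)}, giving the rapidity magnitude (cosh is even); the bivector part supplies orientation, its quotient by sinh of the rapidity is the plane, and L = rapidity * plane — unique in that plane, since flipping both signs leaves L unchanged.
Concretely: cosh(rapidity) = \cosh{\left(1 \right)} gives rapidity = ±1, and since rapidity/sinh(rapidity) is even the sign is immaterial: L = (rapidity/sinh(rapidity)) * <R>_2 = (\frac{1}{\sinh{\left(1 \right)}}) * <R>_2.
Answer: \frac{20}{9} \gamma_{12} - \frac{200}{189} \gamma_{13} + \frac{40}{27} \gamma_{14} + \frac{101}{189} \gamma_{15} + \frac{8}{3} \gamma_{25} - \frac{80}{63} \gamma_{35} + \frac{16}{9} \gamma_{45}


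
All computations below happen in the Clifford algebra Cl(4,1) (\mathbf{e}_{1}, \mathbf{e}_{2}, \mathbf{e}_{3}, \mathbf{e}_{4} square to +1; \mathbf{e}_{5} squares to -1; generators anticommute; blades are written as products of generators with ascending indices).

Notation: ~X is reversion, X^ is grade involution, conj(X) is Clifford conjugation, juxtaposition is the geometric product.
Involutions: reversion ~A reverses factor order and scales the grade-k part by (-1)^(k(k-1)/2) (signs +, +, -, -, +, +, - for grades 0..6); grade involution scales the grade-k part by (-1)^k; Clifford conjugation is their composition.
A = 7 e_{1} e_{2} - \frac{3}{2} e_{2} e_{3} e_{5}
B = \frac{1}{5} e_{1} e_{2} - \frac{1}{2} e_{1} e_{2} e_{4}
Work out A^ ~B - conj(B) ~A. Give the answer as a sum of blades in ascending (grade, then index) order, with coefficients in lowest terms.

first term: \frac{7}{5} - \frac{7}{2} e_{4} + \frac{3}{10} e_{1} e_{3} e_{5} + \frac{3}{4} e_{1} e_{3} e_{4} e_{5}
second term: -\frac{7}{5} - \frac{7}{2} e_{4} - \frac{3}{10} e_{1} e_{3} e_{5} - \frac{3}{4} e_{1} e_{3} e_{4} e_{5}
Answer: \frac{14}{5} + \frac{3}{5} e_{1} e_{3} e_{5} + \frac{3}{2} e_{1} e_{3} e_{4} e_{5}


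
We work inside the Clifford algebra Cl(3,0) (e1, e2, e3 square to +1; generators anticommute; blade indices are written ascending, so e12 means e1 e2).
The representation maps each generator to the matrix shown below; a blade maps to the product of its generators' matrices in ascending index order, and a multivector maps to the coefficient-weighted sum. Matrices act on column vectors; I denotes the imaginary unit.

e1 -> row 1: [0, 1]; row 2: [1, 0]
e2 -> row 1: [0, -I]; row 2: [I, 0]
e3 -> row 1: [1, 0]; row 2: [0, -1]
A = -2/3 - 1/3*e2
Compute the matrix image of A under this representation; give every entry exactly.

M = (-2/3)*1 + (-1/3)*rho(e2), summed entrywise (1 is the identity matrix):
Answer: row 1: [-2/3, I/3]; row 2: [-I/3, -2/3]


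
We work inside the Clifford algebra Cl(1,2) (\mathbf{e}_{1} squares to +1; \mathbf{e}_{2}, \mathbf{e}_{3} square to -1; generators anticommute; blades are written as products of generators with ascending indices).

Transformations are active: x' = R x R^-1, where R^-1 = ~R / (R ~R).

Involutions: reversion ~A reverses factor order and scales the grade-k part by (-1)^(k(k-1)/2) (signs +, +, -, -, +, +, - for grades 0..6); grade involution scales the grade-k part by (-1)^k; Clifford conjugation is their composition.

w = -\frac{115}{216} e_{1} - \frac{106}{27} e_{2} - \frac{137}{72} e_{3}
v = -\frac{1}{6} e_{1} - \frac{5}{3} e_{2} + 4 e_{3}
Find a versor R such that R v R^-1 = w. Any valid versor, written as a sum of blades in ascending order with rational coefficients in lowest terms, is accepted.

The midline construction: v and w both square to -\frac{75}{4}, so reflecting in their sum -\frac{151}{216} e_{1} - \frac{151}{27} e_{2} + \frac{151}{72} e_{3} exchanges them.
Answer: -\frac{151}{216} e_{1} - \frac{151}{27} e_{2} + \frac{151}{72} e_{3}


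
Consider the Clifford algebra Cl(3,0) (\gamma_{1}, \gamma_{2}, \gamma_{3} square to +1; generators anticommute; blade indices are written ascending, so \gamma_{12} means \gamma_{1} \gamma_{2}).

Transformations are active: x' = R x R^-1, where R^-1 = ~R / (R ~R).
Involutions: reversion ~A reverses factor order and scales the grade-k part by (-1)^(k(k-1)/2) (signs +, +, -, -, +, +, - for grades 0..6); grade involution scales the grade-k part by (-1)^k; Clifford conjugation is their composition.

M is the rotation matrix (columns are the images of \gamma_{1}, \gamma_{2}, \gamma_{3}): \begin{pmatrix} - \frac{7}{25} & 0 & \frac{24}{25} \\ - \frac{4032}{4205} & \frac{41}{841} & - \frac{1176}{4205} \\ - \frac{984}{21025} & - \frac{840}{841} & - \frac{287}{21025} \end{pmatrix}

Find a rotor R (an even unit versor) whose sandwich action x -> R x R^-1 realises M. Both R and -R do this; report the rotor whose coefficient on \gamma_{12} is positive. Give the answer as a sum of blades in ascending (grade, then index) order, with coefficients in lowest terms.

Method: write R = a + b12*\gamma_{12} + b13*\gamma_{13} + b23*\gamma_{23} with a^2 + b12^2 + b13^2 + b23^2 = 1 (so R^-1 = ~R). Expanding the columns R e_j ~R gives tr M = 4a^2 - 1 and, from the antisymmetric part, M21 - M12 = -4a*b12, M13 - M31 = 4a*b13, M32 - M23 = -4a*b23.
Here tr M = -\frac{5149}{21025}, so a^2 = (1 + tr M)/4 = \frac{3969}{21025} and a = ±\frac{63}{145}. Taking a = \frac{63}{145}: M21 - M12 = -\frac{4032}{4205}, M13 - M31 = \frac{21168}{21025}, M32 - M23 = -\frac{3024}{4205}, giving b12 = \frac{16}{29}, b13 = \frac{84}{145}, b23 = \frac{12}{29}, i.e. R = \frac{63}{145} + \frac{16}{29} \gamma_{12} + \frac{84}{145} \gamma_{13} + \frac{12}{29} \gamma_{23}.
Its \gamma_{12} coefficient is already positive.
Answer: \frac{63}{145} + \frac{16}{29} \gamma_{12} + \frac{84}{145} \gamma_{13} + \frac{12}{29} \gamma_{23}. Uniqueness: Spin(3) -> SO(3) maps R and -R to the same rotation of trace -\frac{5149}{21025}; fixing the sign of the \gamma_{12} coefficient removes the ambiguity.


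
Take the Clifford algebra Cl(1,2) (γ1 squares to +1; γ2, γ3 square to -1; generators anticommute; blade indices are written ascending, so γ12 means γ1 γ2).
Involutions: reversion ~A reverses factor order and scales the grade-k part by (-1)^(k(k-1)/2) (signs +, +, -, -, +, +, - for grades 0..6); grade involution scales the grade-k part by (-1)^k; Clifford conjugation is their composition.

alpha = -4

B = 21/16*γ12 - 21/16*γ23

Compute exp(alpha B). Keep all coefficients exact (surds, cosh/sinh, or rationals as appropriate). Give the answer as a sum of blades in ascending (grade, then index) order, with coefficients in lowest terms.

B^2 term by term: the squares give (21/16)^2*(γ12)^2 + (-21/16)^2*(γ23)^2 = 441/256*(+1) + 441/256*(-1) = 0 (each basis 2-blade squares to minus the product of its generators' squares); cross terms between blades sharing an index anticommute and cancel. So B^2 = 0.
B^2 = 0, so the series closes: exp(alpha B) = 1 + alpha B (parabolic case).
Answer: 1 - 21/4*γ12 + 21/4*γ23


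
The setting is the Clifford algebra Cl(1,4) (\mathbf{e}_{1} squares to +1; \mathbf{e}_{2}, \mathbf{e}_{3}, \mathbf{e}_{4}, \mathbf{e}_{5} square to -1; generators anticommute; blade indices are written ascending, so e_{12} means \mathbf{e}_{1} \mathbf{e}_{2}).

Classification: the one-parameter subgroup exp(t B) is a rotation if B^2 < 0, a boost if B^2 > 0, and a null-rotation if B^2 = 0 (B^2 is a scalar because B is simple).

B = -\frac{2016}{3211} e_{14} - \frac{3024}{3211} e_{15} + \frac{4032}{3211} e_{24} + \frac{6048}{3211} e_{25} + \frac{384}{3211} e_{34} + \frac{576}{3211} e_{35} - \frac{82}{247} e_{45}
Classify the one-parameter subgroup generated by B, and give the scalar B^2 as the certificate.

B^2 term by term: the squares give (-\frac{2016}{3211})^2*(e_{14})^2 + (-\frac{3024}{3211})^2*(e_{15})^2 + (\frac{4032}{3211})^2*(e_{24})^2 + (\frac{6048}{3211})^2*(e_{25})^2 + (\frac{384}{3211})^2*(e_{34})^2 + (\frac{576}{3211})^2*(e_{35})^2 + (-\frac{82}{247})^2*(e_{45})^2 = \frac{4064256}{10310521}*(+1) + \frac{9144576}{10310521}*(+1) + \frac{16257024}{10310521}*(-1) + \frac{36578304}{10310521}*(-1) + \frac{147456}{10310521}*(-1) + \frac{331776}{10310521}*(-1) + \frac{6724}{61009}*(-1) = -4 (each basis 2-blade squares to minus the product of its generators' squares); cross terms between blades sharing an index anticommute and cancel; the commuting (index-disjoint) pairs give grade-4 terms 2*c*c'*(blade product), which cancel blade by blade — e_{1245}: \frac{24385536}{10310521} - \frac{24385536}{10310521} = 0; e_{1345}: \frac{2322432}{10310521} - \frac{2322432}{10310521} = 0; e_{2345}: -\frac{4644864}{10310521} + \frac{4644864}{10310521} = 0 — confirming B is simple. So B^2 = -4.
Answer: rotation, certificate B^2 = -4. Why this suffices: the scalar -4 survives any versor conjugation, so its sign alone determines the class however B is presented.


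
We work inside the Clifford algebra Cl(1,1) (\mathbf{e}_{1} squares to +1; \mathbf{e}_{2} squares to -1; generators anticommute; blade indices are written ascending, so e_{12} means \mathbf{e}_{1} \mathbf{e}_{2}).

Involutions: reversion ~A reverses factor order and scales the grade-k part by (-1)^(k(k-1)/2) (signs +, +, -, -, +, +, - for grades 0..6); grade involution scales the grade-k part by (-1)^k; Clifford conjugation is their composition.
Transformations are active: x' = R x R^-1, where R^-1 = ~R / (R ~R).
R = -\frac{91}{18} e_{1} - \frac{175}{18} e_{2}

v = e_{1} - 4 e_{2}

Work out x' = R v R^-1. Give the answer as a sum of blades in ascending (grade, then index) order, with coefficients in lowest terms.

~R = -\frac{91}{18} e_{1} - \frac{175}{18} e_{2}, and R ~R = -\frac{1862}{27}, so R^-1 = ~R / (-\frac{1862}{27}).
R v = -\frac{791}{18} + \frac{539}{18} e_{12}
Answer: -\frac{1697}{228} e_{1} - \frac{1913}{228} e_{2}


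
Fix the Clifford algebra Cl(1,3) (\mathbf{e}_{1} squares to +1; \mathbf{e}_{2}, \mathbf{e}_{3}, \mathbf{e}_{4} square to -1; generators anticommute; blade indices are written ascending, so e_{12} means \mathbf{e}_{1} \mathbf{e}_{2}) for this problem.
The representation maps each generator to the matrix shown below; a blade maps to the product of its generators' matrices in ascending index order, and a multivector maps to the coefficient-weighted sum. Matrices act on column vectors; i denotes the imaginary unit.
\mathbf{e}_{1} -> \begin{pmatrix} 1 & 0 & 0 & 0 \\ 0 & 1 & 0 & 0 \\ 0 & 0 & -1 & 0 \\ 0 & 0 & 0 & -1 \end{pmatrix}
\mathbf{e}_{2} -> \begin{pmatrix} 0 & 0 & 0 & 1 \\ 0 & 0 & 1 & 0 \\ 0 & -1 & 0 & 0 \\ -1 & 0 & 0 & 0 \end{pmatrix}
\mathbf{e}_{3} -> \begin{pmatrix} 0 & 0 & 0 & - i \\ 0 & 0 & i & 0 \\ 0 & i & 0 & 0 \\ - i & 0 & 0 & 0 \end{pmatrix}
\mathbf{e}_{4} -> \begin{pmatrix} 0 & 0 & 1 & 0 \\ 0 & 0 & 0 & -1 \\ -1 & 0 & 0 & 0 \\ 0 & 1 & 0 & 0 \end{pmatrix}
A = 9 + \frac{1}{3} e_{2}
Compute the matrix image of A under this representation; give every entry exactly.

M = (9)*1 + (\frac{1}{3})*rho(e_{2}), summed entrywise (1 is the identity matrix):
Answer: \begin{pmatrix} 9 & 0 & 0 & \frac{1}{3} \\ 0 & 9 & \frac{1}{3} & 0 \\ 0 & - \frac{1}{3} & 9 & 0 \\ - \frac{1}{3} & 0 & 0 & 9 \end{pmatrix}


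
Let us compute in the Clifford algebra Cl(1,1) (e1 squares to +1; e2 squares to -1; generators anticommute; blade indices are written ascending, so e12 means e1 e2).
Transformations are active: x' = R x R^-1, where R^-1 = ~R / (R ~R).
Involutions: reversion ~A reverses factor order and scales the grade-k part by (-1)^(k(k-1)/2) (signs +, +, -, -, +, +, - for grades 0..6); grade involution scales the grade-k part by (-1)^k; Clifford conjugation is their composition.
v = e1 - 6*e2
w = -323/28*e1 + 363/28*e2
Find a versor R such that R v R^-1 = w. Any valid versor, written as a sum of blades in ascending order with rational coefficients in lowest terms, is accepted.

A norm check does it: q(v) = q(w) = -35, hence R = v + w = -295/28*e1 + 195/28*e2 realises the map — parallel part kept, (v - w)/2 negated, v carried to w.
Answer: -295/28*e1 + 195/28*e2


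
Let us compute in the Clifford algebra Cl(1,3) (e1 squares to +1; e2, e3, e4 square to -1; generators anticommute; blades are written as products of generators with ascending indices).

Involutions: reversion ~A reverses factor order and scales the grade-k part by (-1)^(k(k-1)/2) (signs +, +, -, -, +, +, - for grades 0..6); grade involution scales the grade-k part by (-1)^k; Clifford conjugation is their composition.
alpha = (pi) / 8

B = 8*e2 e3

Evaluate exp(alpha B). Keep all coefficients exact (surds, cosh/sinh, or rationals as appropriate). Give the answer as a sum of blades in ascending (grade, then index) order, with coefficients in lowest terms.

B^2 = (8)^2*(e2 e3)^2 = 64*(-1) = -64 (a basis 2-blade squares to minus the product of its generators' squares).
B^2 = -64 — the series telescopes trigonometrically here: l = 8, alpha*l = pi, so exp(alpha B) = cos(pi) + (sin(pi)/8)*B = -1 + (0)*B.
Answer: -1


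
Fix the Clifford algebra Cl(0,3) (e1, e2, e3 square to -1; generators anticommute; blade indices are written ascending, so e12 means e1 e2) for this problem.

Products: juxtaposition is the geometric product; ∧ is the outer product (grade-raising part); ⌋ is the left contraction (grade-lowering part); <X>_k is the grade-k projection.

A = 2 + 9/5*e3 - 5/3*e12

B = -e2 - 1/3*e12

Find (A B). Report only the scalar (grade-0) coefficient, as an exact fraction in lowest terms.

step 1: -5/9 - 5/3*e1 - 2*e2 - 2/3*e12 + 9/5*e23 - 3/5*e123
Answer: -5/9


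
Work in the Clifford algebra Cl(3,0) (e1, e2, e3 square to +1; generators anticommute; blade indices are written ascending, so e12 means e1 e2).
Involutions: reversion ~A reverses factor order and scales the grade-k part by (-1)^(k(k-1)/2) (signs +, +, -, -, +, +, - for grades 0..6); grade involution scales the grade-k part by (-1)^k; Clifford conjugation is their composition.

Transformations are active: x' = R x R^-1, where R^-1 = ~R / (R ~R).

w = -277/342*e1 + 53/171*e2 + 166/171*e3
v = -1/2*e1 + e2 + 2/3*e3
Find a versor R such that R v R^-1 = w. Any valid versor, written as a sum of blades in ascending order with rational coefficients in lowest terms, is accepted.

R = v + w = -224/171*e1 + 224/171*e2 + 280/171*e3 works: the equal norms (61/36) guarantee its sandwich swaps v into w.
Answer: -224/171*e1 + 224/171*e2 + 280/171*e3


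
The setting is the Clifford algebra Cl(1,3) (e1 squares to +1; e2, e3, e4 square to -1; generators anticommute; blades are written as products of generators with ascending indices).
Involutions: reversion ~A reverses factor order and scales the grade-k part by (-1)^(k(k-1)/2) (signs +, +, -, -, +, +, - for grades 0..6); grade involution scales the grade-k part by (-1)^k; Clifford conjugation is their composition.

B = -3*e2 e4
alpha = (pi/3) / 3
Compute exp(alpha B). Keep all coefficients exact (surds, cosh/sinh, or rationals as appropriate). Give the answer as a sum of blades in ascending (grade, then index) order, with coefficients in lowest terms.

B^2 = (-3)^2*(e2 e4)^2 = 9*(-1) = -9 (a basis 2-blade squares to minus the product of its generators' squares).
B^2 = -9 — a negative square means the series sums to a rotation: l = 3, alpha*l = pi/3, so exp(alpha B) = cos(pi/3) + (sin(pi/3)/3)*B = 1/2 + (sqrt(3)/6)*B.
Answer: 1/2 - sqrt(3)/2*e2 e4


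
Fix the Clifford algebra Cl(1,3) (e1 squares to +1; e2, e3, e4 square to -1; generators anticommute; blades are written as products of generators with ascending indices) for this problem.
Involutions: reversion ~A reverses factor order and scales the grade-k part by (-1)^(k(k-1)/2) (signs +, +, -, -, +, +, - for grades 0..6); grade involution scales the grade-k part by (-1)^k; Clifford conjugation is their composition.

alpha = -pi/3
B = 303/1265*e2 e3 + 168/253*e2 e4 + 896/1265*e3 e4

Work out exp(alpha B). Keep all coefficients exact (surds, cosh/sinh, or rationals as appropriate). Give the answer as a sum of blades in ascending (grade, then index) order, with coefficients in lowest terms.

B^2 term by term: the squares give (303/1265)^2*(e2 e3)^2 + (168/253)^2*(e2 e4)^2 + (896/1265)^2*(e3 e4)^2 = 91809/1600225*(-1) + 28224/64009*(-1) + 802816/1600225*(-1) = -1 (each basis 2-blade squares to minus the product of its generators' squares); cross terms between blades sharing an index anticommute and cancel. So B^2 = -1.
B^2 = -1 — circular case — the even/odd split gives cos and sin: l = 1, alpha*l = -pi/3, so exp(alpha B) = cos(-pi/3) + (sin(-pi/3)/1)*B = 1/2 + (-sqrt(3)/2)*B.
Answer: 1/2 - 303*sqrt(3)/2530*e2 e3 - 84*sqrt(3)/253*e2 e4 - 448*sqrt(3)/1265*e3 e4


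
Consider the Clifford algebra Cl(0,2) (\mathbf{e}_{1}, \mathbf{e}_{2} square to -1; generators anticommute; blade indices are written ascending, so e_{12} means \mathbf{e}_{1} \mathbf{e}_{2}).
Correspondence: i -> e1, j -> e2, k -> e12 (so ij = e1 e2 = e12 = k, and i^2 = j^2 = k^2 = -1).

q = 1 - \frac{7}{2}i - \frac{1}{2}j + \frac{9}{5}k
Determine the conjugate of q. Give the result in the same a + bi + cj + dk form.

In blades: q = 1 - \frac{7}{2} e_{1} - \frac{1}{2} e_{2} + \frac{9}{5} e_{12}.
Conjugation here is Clifford conjugation: the scalar is fixed and the grade-1 and grade-2 blades all flip sign, giving 1 + \frac{7}{2} e_{1} + \frac{1}{2} e_{2} - \frac{9}{5} e_{12}; translating back:
Answer: 1 + \frac{7}{2}i + \frac{1}{2}j - \frac{9}{5}k


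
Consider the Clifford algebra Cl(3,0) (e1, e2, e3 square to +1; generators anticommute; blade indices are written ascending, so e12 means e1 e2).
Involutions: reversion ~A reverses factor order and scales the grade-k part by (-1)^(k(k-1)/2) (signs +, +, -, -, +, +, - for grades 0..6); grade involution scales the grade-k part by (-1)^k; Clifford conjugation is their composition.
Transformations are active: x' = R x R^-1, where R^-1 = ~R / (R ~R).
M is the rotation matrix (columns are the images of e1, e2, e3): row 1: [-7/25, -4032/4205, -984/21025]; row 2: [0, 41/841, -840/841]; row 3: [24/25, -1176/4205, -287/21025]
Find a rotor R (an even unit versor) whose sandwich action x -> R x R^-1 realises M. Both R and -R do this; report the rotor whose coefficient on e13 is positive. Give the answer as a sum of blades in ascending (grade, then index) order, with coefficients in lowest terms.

Method: write R = a + b12*e12 + b13*e13 + b23*e23 with a^2 + b12^2 + b13^2 + b23^2 = 1 (so R^-1 = ~R). Expanding the columns R e_j ~R gives tr M = 4a^2 - 1 and, from the antisymmetric part, M21 - M12 = -4a*b12, M13 - M31 = 4a*b13, M32 - M23 = -4a*b23.
Here tr M = -5149/21025, so a^2 = (1 + tr M)/4 = 3969/21025 and a = ±63/145. Taking a = 63/145: M21 - M12 = 4032/4205, M13 - M31 = -21168/21025, M32 - M23 = 3024/4205, giving b12 = -16/29, b13 = -84/145, b23 = -12/29, i.e. R = 63/145 - 16/29*e12 - 84/145*e13 - 12/29*e23.
Its e13 coefficient is negative, so report the other preimage -R.
Answer: -63/145 + 16/29*e12 + 84/145*e13 + 12/29*e23. Key observation: the double cover Spin(3) -> SO(3) sends R and -R to the same matrix (trace -5149/21025 here), so the stated sign of the e13 coefficient is what selects one sheet.


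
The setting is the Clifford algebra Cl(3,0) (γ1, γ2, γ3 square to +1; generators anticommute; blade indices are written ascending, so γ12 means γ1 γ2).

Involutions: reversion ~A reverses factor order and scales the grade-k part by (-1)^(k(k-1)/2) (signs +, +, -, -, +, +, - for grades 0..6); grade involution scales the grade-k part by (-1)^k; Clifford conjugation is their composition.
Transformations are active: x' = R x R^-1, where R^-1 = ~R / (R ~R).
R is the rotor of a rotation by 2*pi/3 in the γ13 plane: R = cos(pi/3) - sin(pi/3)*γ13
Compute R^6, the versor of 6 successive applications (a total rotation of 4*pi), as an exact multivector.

Rotor phase runs at HALF the rotation angle; powers of one rotor simply add phase, so after 6 steps in γ13 the phase is 6*pi/3 = 2*pi and R^6 = cos(2*pi) - sin(2*pi)*γ13.
cos(2*pi) = 1 and sin(2*pi) = 0, so R^6 = 1. The total rotation 4*pi is 2 full turns, so every vector returns to itself, yet the rotor is +1, back on the identity sheet (an even number of 2*pi turns).
Answer: 1


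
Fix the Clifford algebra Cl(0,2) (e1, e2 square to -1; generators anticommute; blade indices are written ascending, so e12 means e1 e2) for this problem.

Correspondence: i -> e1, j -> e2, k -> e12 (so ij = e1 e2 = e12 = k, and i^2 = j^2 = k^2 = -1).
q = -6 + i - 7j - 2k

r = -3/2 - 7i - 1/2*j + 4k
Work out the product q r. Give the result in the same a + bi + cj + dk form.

In blades: q = -6 + e1 - 7*e2 - 2*e12, r = -3/2 - 7*e1 - 1/2*e2 + 4*e12.
Distribute q over r term by term (generator squares from the signature, products reordered to ascending indices): (-6)*r = 9 + 42*e1 + 3*e2 - 24*e12; (e1)*r = 7 - 3/2*e1 - 4*e2 - 1/2*e12; (-7*e2)*r = -7/2 - 28*e1 + 21/2*e2 - 49*e12; (-2*e12)*r = 8 - e1 + 14*e2 + 3*e12.
Sum: 41/2 + 23/2*e1 + 47/2*e2 - 141/2*e12; translating back through the correspondence:
Answer: 41/2 + 23/2*i + 47/2*j - 141/2*k


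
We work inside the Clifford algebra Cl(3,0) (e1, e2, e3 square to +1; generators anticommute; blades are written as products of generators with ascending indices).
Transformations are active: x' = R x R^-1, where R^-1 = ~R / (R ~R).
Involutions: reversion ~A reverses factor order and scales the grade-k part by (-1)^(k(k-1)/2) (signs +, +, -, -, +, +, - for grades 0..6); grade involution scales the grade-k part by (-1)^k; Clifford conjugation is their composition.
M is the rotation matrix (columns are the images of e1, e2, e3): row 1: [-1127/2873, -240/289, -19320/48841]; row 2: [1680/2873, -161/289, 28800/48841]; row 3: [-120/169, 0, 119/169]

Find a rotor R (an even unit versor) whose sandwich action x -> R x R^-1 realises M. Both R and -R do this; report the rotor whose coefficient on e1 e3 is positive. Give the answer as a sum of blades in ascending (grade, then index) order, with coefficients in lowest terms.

Method: write R = a + b12*e1 e2 + b13*e1 e3 + b23*e2 e3 with a^2 + b12^2 + b13^2 + b23^2 = 1 (so R^-1 = ~R). Expanding the columns R e_j ~R gives tr M = 4a^2 - 1 and, from the antisymmetric part, M21 - M12 = -4a*b12, M13 - M31 = 4a*b13, M32 - M23 = -4a*b23.
Here tr M = -11977/48841, so a^2 = (1 + tr M)/4 = 9216/48841 and a = ±96/221. Taking a = 96/221: M21 - M12 = 69120/48841, M13 - M31 = 15360/48841, M32 - M23 = -28800/48841, giving b12 = -180/221, b13 = 40/221, b23 = 75/221, i.e. R = 96/221 - 180/221*e1 e2 + 40/221*e1 e3 + 75/221*e2 e3.
Its e1 e3 coefficient is already positive.
Answer: 96/221 - 180/221*e1 e2 + 40/221*e1 e3 + 75/221*e2 e3. Uniqueness: Spin(3) -> SO(3) maps R and -R to the same rotation of trace -11977/48841; fixing the sign of the e1 e3 coefficient removes the ambiguity.


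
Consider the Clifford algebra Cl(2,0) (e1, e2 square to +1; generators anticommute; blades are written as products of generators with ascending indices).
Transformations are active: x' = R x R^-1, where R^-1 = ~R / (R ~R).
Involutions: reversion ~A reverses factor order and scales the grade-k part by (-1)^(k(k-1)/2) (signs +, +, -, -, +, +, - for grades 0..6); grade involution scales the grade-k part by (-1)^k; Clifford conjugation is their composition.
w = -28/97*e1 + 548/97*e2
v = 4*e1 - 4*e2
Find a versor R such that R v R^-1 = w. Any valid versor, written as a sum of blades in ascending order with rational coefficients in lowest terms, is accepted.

Since q(v) = q(w) = 32, the sum R = v + w = 360/97*e1 + 160/97*e2 does the job whenever invertible.
Answer: 360/97*e1 + 160/97*e2


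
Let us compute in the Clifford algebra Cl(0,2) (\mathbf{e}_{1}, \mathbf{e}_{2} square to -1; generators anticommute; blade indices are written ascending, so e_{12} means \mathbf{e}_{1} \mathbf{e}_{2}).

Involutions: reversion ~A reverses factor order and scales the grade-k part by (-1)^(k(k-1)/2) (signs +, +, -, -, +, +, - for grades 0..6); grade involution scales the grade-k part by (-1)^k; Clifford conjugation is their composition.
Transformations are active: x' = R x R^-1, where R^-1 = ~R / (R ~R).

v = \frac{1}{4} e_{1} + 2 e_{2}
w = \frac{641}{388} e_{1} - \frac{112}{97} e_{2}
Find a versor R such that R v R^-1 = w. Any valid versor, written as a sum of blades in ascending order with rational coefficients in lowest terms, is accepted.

Why this works: both vectors square to -\frac{65}{16}, so q(v) = q(w) and R = v + w = \frac{369}{194} e_{1} + \frac{82}{97} e_{2} carries v to w — its own direction survives, the complement (v - w)/2 flips.
Answer: \frac{369}{194} e_{1} + \frac{82}{97} e_{2}
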